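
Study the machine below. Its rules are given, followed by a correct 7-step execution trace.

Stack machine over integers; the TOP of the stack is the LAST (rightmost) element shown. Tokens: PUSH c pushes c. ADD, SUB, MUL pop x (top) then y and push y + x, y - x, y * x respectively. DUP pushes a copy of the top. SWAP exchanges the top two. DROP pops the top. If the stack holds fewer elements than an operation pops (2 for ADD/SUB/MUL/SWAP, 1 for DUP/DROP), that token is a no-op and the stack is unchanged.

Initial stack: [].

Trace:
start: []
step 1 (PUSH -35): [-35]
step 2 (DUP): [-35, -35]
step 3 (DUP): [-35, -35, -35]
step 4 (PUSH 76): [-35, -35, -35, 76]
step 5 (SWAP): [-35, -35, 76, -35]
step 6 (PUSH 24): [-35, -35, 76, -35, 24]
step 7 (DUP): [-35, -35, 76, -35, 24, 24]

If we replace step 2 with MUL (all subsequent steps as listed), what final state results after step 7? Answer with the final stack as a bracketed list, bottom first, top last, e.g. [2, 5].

(re-executing from step 2 with the substitution; state before step 2: [-35])
step 2 (MUL): [-35]
step 3 (DUP): [-35, -35]
step 4 (PUSH 76): [-35, -35, 76]
step 5 (SWAP): [-35, 76, -35]
step 6 (PUSH 24): [-35, 76, -35, 24]
step 7 (DUP): [-35, 76, -35, 24, 24]

[-35, 76, -35, 24, 24]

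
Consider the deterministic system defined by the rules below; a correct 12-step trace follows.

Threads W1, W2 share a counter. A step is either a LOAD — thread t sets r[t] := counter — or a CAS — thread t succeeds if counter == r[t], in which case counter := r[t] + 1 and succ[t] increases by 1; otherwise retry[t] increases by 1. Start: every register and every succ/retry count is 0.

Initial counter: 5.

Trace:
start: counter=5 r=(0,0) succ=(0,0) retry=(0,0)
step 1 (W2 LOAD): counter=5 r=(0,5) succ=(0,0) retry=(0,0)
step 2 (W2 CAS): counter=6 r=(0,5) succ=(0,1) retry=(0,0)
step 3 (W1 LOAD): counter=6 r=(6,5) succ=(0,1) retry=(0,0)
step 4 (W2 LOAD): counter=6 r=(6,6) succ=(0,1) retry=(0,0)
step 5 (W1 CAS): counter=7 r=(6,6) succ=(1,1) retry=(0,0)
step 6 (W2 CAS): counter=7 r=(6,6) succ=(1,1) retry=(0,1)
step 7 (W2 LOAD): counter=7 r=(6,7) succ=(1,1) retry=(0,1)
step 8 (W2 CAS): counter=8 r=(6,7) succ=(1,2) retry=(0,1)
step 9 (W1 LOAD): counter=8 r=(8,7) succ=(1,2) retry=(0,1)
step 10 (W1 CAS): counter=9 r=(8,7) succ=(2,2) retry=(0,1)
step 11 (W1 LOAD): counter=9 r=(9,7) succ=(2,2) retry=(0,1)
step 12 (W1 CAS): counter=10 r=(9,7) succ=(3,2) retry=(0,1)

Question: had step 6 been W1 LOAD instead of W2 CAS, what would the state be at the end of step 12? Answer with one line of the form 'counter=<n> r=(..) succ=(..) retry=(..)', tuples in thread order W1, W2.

counter=10 r=(9,7) succ=(3,2) retry=(0,0)

(re-executing from step 6 with the substitution; state before step 6: counter=7 r=(6,6) succ=(1,1) retry=(0,0))
step 6 (W1 LOAD): counter=7 r=(7,6) succ=(1,1) retry=(0,0)
step 7 (W2 LOAD): counter=7 r=(7,7) succ=(1,1) retry=(0,0)
step 8 (W2 CAS): counter=8 r=(7,7) succ=(1,2) retry=(0,0)
step 9 (W1 LOAD): counter=8 r=(8,7) succ=(1,2) retry=(0,0)
step 10 (W1 CAS): counter=9 r=(8,7) succ=(2,2) retry=(0,0)
step 11 (W1 LOAD): counter=9 r=(9,7) succ=(2,2) retry=(0,0)
step 12 (W1 CAS): counter=10 r=(9,7) succ=(3,2) retry=(0,0)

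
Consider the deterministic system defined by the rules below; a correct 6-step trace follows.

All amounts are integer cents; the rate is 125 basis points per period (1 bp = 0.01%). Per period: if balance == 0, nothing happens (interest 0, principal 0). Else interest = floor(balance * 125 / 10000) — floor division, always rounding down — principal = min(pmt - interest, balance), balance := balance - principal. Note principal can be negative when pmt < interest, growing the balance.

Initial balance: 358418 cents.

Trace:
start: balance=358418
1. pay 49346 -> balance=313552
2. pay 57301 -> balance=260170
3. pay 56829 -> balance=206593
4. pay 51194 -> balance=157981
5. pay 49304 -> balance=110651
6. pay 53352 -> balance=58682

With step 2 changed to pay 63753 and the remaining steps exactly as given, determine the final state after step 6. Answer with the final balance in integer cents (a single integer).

51901

(re-executing from step 2 with the substitution; state before step 2: balance=313552)
2. pay 63753 -> balance=253718
3. pay 56829 -> balance=200060
4. pay 51194 -> balance=151366
5. pay 49304 -> balance=103954
6. pay 53352 -> balance=51901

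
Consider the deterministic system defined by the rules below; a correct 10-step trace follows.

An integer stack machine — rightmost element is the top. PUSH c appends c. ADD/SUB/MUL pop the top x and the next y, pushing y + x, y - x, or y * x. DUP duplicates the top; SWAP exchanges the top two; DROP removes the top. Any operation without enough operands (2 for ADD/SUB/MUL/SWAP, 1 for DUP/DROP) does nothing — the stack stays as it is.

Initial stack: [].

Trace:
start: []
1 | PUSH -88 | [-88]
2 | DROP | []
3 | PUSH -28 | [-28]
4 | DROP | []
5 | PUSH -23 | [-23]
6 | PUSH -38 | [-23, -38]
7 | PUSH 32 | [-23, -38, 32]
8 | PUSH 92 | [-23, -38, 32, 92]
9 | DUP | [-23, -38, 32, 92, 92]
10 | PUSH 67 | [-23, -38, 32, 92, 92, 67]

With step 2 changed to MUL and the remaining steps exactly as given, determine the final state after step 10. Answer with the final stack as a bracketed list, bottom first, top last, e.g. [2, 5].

(re-executing from step 2 with the substitution; state before step 2: [-88])
2 | MUL | [-88]
3 | PUSH -28 | [-88, -28]
4 | DROP | [-88]
5 | PUSH -23 | [-88, -23]
6 | PUSH -38 | [-88, -23, -38]
7 | PUSH 32 | [-88, -23, -38, 32]
8 | PUSH 92 | [-88, -23, -38, 32, 92]
9 | DUP | [-88, -23, -38, 32, 92, 92]
10 | PUSH 67 | [-88, -23, -38, 32, 92, 92, 67]

[-88, -23, -38, 32, 92, 92, 67]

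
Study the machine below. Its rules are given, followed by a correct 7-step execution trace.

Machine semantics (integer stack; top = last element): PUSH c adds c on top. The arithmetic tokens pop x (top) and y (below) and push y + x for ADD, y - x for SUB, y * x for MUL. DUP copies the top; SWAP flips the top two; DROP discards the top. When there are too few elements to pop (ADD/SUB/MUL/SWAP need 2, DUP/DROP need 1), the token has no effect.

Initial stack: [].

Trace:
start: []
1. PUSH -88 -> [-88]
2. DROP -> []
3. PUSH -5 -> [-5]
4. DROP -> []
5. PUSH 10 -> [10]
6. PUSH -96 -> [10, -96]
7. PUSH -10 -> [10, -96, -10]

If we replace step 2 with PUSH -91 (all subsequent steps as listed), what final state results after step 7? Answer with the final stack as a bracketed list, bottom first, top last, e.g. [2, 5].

(re-executing from step 2 with the substitution; state before step 2: [-88])
2. PUSH -91 -> [-88, -91]
3. PUSH -5 -> [-88, -91, -5]
4. DROP -> [-88, -91]
5. PUSH 10 -> [-88, -91, 10]
6. PUSH -96 -> [-88, -91, 10, -96]
7. PUSH -10 -> [-88, -91, 10, -96, -10]

[-88, -91, 10, -96, -10]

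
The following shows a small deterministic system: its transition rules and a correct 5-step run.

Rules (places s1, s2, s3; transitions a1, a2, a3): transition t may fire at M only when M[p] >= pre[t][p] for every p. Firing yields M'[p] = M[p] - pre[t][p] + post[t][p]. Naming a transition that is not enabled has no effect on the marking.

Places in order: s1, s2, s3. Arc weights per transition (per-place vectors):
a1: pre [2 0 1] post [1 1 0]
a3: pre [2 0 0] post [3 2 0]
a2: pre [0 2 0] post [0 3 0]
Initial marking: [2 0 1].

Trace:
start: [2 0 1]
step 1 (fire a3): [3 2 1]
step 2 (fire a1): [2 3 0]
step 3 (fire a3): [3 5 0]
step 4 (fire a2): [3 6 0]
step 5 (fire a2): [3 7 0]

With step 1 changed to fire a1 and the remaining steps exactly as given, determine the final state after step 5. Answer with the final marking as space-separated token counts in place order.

1 1 0

(re-executing from step 1 with the substitution; state before step 1: [2 0 1])
step 1 (fire a1): [1 1 0]
step 2 (fire a1): [1 1 0]
step 3 (fire a3): [1 1 0]
step 4 (fire a2): [1 1 0]
step 5 (fire a2): [1 1 0]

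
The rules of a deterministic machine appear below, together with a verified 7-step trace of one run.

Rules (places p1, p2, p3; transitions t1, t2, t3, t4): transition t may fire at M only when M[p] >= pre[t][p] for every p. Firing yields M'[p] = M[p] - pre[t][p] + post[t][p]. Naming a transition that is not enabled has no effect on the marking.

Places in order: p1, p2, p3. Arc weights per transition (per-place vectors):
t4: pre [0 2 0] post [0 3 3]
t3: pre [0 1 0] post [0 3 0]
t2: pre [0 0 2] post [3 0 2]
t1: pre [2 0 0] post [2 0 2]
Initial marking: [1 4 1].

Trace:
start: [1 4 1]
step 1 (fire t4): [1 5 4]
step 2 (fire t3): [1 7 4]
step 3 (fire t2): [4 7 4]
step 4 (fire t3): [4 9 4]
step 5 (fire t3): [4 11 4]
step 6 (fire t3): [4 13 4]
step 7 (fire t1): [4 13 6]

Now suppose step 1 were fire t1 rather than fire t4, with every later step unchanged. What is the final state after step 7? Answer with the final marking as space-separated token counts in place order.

(re-executing from step 1 with the substitution; state before step 1: [1 4 1])
step 1 (fire t1): [1 4 1]
step 2 (fire t3): [1 6 1]
step 3 (fire t2): [1 6 1]
step 4 (fire t3): [1 8 1]
step 5 (fire t3): [1 10 1]
step 6 (fire t3): [1 12 1]
step 7 (fire t1): [1 12 1]

1 12 1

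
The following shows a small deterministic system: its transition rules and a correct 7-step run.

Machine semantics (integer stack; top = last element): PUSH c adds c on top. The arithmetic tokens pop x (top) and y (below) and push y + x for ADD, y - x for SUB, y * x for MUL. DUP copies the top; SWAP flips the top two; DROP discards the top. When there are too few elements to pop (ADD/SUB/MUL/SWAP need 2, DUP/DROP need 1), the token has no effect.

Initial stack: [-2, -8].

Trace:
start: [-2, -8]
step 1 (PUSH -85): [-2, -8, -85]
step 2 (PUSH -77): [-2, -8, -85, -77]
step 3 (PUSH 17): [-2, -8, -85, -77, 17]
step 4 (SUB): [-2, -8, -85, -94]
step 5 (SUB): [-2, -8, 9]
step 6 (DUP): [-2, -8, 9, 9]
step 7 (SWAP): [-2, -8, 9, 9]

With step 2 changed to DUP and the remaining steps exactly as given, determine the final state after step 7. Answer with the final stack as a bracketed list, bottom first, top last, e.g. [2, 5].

[-2, -8, 17, 17]

(re-executing from step 2 with the substitution; state before step 2: [-2, -8, -85])
step 2 (DUP): [-2, -8, -85, -85]
step 3 (PUSH 17): [-2, -8, -85, -85, 17]
step 4 (SUB): [-2, -8, -85, -102]
step 5 (SUB): [-2, -8, 17]
step 6 (DUP): [-2, -8, 17, 17]
step 7 (SWAP): [-2, -8, 17, 17]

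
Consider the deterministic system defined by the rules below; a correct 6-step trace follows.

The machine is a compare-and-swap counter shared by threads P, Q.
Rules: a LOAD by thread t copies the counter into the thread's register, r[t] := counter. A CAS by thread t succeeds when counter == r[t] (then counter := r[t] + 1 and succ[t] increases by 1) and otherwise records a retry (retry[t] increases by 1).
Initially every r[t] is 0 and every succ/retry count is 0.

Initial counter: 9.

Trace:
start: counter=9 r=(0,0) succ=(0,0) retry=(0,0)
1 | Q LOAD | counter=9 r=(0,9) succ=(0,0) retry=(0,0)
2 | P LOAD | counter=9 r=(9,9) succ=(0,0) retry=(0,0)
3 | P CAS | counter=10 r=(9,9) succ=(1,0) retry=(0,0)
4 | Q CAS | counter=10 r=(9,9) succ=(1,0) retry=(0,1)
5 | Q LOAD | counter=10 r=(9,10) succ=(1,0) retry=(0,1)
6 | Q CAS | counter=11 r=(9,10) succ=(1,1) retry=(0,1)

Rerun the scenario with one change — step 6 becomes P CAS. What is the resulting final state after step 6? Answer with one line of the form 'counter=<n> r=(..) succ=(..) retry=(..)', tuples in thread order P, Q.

counter=10 r=(9,10) succ=(1,0) retry=(1,1)

(re-executing from step 6 with the substitution; state before step 6: counter=10 r=(9,10) succ=(1,0) retry=(0,1))
6 | P CAS | counter=10 r=(9,10) succ=(1,0) retry=(1,1)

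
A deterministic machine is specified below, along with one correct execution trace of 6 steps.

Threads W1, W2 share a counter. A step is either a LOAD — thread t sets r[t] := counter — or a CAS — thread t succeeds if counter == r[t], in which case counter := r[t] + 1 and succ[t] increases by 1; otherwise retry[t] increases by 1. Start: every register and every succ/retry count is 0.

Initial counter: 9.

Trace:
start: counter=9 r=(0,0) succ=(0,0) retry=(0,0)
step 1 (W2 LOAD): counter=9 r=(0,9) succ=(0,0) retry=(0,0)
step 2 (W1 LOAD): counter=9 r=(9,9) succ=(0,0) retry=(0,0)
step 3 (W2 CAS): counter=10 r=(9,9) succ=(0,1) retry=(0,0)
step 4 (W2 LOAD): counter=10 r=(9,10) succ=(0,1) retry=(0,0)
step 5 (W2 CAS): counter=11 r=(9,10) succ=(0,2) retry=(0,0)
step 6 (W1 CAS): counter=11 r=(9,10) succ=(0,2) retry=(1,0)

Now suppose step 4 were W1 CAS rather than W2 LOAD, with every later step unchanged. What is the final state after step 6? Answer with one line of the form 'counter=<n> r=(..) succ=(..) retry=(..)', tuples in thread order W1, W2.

counter=10 r=(9,9) succ=(0,1) retry=(2,1)

(re-executing from step 4 with the substitution; state before step 4: counter=10 r=(9,9) succ=(0,1) retry=(0,0))
step 4 (W1 CAS): counter=10 r=(9,9) succ=(0,1) retry=(1,0)
step 5 (W2 CAS): counter=10 r=(9,9) succ=(0,1) retry=(1,1)
step 6 (W1 CAS): counter=10 r=(9,9) succ=(0,1) retry=(2,1)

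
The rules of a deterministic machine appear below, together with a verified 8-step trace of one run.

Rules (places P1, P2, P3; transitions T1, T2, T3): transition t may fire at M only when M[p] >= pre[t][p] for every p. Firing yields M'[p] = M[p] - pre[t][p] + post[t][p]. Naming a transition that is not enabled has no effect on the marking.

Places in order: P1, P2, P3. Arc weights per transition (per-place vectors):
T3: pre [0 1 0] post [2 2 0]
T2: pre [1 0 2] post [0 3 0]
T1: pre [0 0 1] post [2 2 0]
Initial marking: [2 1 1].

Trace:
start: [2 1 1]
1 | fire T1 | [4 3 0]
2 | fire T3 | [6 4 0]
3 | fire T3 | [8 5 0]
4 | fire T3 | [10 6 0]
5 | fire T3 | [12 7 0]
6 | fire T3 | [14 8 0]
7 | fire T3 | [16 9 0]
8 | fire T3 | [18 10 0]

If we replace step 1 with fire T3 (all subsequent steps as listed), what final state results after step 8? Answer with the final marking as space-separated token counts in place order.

18 9 1

(re-executing from step 1 with the substitution; state before step 1: [2 1 1])
1 | fire T3 | [4 2 1]
2 | fire T3 | [6 3 1]
3 | fire T3 | [8 4 1]
4 | fire T3 | [10 5 1]
5 | fire T3 | [12 6 1]
6 | fire T3 | [14 7 1]
7 | fire T3 | [16 8 1]
8 | fire T3 | [18 9 1]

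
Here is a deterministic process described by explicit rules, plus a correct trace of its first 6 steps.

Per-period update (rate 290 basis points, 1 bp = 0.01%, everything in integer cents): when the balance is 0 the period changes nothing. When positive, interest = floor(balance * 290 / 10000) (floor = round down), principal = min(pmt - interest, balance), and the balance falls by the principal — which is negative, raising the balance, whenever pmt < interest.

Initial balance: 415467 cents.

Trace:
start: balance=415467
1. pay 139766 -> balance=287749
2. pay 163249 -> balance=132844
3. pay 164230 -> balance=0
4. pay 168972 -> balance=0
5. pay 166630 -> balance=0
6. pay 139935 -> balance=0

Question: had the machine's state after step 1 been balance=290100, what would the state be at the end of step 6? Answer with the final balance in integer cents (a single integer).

state after step 1 := balance=290100
2. pay 163249 -> balance=135263
3. pay 164230 -> balance=0
4. pay 168972 -> balance=0
5. pay 166630 -> balance=0
6. pay 139935 -> balance=0

0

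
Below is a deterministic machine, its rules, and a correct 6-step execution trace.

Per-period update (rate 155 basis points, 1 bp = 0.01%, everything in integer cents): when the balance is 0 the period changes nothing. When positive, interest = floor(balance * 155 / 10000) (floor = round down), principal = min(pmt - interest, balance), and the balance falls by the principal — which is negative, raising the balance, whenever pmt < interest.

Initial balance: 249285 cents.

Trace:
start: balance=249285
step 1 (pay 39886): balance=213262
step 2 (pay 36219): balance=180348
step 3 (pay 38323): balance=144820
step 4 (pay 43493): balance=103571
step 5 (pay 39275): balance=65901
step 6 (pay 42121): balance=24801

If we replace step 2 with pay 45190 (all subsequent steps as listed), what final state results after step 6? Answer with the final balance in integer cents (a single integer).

(re-executing from step 2 with the substitution; state before step 2: balance=213262)
step 2 (pay 45190): balance=171377
step 3 (pay 38323): balance=135710
step 4 (pay 43493): balance=94320
step 5 (pay 39275): balance=56506
step 6 (pay 42121): balance=15260

15260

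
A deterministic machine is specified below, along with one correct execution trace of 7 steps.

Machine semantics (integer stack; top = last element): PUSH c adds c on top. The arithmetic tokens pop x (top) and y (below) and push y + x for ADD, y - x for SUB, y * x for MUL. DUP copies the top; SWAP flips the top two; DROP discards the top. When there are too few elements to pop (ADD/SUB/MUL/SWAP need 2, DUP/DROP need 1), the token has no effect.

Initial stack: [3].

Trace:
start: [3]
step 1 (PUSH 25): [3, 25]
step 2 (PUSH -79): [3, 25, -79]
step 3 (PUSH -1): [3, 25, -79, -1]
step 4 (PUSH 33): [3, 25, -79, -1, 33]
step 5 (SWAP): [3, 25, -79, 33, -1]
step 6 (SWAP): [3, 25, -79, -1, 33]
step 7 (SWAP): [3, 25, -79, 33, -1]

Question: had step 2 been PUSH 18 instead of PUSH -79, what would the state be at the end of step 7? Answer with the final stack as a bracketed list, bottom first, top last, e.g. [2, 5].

(re-executing from step 2 with the substitution; state before step 2: [3, 25])
step 2 (PUSH 18): [3, 25, 18]
step 3 (PUSH -1): [3, 25, 18, -1]
step 4 (PUSH 33): [3, 25, 18, -1, 33]
step 5 (SWAP): [3, 25, 18, 33, -1]
step 6 (SWAP): [3, 25, 18, -1, 33]
step 7 (SWAP): [3, 25, 18, 33, -1]

[3, 25, 18, 33, -1]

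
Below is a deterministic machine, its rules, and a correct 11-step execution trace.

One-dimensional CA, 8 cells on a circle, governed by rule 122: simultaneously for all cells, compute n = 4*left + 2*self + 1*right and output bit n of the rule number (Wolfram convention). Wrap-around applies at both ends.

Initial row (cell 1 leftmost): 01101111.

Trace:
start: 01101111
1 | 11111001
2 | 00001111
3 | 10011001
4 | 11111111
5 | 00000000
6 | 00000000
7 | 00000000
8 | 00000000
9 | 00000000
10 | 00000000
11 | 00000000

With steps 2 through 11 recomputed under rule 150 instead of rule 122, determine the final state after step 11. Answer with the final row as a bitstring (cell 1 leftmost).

(re-executing steps 2..11 under rule 150; state before step 2: 11111001)
2 | 11110110
3 | 01100000
4 | 10010000
5 | 11111001
6 | 11110110
7 | 01100000
8 | 10010000
9 | 11111001
10 | 11110110
11 | 01100000

01100000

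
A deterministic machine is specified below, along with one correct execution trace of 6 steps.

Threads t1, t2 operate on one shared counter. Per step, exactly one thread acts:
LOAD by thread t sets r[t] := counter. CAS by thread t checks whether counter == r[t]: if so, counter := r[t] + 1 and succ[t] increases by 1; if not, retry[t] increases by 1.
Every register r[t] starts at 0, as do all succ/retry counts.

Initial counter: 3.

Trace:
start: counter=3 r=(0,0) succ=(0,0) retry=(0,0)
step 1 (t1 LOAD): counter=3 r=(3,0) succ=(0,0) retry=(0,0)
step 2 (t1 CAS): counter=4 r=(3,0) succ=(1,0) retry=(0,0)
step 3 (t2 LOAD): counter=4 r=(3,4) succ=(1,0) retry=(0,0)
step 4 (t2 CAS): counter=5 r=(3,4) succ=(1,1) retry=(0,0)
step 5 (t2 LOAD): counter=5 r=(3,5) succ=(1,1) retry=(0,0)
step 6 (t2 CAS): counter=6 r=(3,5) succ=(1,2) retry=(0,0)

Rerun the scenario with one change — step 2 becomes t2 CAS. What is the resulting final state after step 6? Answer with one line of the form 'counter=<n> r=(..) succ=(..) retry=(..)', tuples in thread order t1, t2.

counter=5 r=(3,4) succ=(0,2) retry=(0,1)

(re-executing from step 2 with the substitution; state before step 2: counter=3 r=(3,0) succ=(0,0) retry=(0,0))
step 2 (t2 CAS): counter=3 r=(3,0) succ=(0,0) retry=(0,1)
step 3 (t2 LOAD): counter=3 r=(3,3) succ=(0,0) retry=(0,1)
step 4 (t2 CAS): counter=4 r=(3,3) succ=(0,1) retry=(0,1)
step 5 (t2 LOAD): counter=4 r=(3,4) succ=(0,1) retry=(0,1)
step 6 (t2 CAS): counter=5 r=(3,4) succ=(0,2) retry=(0,1)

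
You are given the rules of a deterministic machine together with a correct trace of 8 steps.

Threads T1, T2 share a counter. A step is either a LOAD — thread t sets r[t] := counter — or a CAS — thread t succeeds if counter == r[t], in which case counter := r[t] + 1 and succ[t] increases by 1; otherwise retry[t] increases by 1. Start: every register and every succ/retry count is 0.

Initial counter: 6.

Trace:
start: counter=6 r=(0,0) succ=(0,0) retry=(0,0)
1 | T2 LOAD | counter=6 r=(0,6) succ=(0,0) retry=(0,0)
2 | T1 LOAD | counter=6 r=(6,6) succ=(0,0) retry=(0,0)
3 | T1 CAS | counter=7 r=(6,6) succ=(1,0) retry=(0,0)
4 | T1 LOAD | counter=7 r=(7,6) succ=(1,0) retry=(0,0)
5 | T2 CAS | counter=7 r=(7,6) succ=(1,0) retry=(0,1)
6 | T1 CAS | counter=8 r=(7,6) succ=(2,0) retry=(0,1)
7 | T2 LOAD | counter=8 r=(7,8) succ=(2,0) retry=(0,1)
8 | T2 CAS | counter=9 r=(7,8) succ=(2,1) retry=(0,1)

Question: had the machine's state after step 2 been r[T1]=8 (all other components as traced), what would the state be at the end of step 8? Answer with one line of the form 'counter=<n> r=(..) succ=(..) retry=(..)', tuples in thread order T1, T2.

state after step 2 := counter=6 r=(8,6) succ=(0,0) retry=(0,0)
3 | T1 CAS | counter=6 r=(8,6) succ=(0,0) retry=(1,0)
4 | T1 LOAD | counter=6 r=(6,6) succ=(0,0) retry=(1,0)
5 | T2 CAS | counter=7 r=(6,6) succ=(0,1) retry=(1,0)
6 | T1 CAS | counter=7 r=(6,6) succ=(0,1) retry=(2,0)
7 | T2 LOAD | counter=7 r=(6,7) succ=(0,1) retry=(2,0)
8 | T2 CAS | counter=8 r=(6,7) succ=(0,2) retry=(2,0)

counter=8 r=(6,7) succ=(0,2) retry=(2,0)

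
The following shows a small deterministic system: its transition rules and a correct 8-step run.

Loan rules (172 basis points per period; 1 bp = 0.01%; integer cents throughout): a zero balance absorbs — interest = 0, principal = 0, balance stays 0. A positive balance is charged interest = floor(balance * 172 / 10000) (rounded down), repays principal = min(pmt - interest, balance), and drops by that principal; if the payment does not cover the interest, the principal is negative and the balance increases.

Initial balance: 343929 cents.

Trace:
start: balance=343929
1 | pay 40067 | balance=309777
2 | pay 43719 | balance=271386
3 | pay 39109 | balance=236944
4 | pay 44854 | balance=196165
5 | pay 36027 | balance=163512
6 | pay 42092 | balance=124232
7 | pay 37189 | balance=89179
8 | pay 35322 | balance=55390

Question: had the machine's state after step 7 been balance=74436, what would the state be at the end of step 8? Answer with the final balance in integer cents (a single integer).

40394

state after step 7 := balance=74436
8 | pay 35322 | balance=40394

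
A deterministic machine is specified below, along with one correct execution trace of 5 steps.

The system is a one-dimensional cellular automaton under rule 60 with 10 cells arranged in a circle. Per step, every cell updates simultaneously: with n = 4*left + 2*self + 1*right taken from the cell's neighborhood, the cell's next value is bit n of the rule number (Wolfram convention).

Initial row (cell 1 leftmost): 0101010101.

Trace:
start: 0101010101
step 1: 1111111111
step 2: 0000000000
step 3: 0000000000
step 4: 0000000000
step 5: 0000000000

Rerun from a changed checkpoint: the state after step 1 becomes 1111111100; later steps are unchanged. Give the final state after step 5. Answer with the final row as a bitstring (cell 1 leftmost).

state after step 1 := 1111111100
step 2: 1000000010
step 3: 1100000011
step 4: 0010000010
step 5: 0011000011

0011000011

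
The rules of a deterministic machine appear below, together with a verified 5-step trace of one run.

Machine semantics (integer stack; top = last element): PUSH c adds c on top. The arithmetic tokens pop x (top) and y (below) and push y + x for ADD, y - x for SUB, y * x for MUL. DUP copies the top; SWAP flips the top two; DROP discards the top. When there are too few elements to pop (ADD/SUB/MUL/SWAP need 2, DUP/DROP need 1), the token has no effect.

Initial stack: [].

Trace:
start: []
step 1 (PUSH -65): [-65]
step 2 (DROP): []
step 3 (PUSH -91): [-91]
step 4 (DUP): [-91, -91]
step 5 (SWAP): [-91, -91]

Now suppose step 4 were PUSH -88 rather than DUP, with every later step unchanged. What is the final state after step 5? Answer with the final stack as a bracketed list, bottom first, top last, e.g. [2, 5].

[-88, -91]

(re-executing from step 4 with the substitution; state before step 4: [-91])
step 4 (PUSH -88): [-91, -88]
step 5 (SWAP): [-88, -91]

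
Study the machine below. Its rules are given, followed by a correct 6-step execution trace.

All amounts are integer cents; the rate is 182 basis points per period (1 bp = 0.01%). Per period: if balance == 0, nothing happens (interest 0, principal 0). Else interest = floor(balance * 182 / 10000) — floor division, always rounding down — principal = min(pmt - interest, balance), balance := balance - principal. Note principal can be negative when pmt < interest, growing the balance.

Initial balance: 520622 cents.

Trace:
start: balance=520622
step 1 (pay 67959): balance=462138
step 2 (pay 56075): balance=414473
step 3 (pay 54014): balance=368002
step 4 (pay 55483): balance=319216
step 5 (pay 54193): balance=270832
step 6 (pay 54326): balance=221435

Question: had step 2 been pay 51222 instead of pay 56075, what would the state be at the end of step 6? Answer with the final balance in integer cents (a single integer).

226651

(re-executing from step 2 with the substitution; state before step 2: balance=462138)
step 2 (pay 51222): balance=419326
step 3 (pay 54014): balance=372943
step 4 (pay 55483): balance=324247
step 5 (pay 54193): balance=275955
step 6 (pay 54326): balance=226651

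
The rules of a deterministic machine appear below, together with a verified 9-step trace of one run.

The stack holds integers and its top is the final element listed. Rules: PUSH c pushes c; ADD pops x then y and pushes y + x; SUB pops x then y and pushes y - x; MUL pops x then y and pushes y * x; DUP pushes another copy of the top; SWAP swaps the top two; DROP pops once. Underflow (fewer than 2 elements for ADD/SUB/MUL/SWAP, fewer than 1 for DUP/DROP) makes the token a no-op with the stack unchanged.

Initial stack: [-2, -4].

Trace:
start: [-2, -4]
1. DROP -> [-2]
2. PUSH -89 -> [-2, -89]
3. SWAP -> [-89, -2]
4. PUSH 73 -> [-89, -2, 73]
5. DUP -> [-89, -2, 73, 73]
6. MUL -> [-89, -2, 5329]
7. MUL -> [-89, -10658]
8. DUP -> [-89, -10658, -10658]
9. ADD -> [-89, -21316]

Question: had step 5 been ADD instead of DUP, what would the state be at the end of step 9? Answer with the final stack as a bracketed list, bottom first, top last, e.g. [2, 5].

[-12638]

(re-executing from step 5 with the substitution; state before step 5: [-89, -2, 73])
5. ADD -> [-89, 71]
6. MUL -> [-6319]
7. MUL -> [-6319]
8. DUP -> [-6319, -6319]
9. ADD -> [-12638]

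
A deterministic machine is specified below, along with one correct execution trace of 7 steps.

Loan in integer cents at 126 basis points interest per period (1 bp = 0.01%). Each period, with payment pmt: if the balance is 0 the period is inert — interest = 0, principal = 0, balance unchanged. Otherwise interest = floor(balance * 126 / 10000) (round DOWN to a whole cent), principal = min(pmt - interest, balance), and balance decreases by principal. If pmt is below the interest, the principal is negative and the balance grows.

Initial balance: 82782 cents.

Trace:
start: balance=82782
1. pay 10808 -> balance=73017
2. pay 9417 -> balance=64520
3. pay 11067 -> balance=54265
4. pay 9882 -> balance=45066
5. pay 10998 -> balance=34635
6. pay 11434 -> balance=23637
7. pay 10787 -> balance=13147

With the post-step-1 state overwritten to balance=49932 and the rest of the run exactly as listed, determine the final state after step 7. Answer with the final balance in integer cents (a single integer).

state after step 1 := balance=49932
2. pay 9417 -> balance=41144
3. pay 11067 -> balance=30595
4. pay 9882 -> balance=21098
5. pay 10998 -> balance=10365
6. pay 11434 -> balance=0
7. pay 10787 -> balance=0

0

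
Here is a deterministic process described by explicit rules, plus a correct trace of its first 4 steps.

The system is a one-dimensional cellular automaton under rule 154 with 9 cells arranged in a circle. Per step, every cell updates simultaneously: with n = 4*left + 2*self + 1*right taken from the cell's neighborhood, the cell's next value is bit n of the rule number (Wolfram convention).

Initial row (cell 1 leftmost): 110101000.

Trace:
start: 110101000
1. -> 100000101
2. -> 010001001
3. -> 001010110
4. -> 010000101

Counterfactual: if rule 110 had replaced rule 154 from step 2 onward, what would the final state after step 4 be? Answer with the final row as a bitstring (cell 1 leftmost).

100111001

(re-executing steps 2..4 under rule 110; state before step 2: 100000101)
2. -> 100001111
3. -> 100011000
4. -> 100111001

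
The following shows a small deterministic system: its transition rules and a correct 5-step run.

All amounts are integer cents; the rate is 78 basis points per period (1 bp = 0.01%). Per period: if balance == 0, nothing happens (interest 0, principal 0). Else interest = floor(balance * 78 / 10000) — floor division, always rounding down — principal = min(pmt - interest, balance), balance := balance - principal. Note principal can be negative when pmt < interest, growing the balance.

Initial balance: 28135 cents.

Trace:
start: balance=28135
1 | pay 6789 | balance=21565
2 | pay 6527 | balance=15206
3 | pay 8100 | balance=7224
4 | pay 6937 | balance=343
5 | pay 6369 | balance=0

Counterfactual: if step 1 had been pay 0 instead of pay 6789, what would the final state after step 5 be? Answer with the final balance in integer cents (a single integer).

(re-executing from step 1 with the substitution; state before step 1: balance=28135)
1 | pay 0 | balance=28354
2 | pay 6527 | balance=22048
3 | pay 8100 | balance=14119
4 | pay 6937 | balance=7292
5 | pay 6369 | balance=979

979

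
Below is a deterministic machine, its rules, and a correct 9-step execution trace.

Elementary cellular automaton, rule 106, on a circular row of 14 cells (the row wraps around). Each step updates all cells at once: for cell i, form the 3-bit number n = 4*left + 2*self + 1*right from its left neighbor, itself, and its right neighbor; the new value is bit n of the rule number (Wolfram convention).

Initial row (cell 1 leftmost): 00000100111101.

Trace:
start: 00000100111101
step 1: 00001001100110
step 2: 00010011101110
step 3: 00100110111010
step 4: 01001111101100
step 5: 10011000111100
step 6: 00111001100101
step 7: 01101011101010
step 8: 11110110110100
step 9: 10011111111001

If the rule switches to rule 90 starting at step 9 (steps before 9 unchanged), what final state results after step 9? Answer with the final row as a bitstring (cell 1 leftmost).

(re-executing step 9 under rule 90; state before step 9: 11110110110100)
step 9: 10010110110011

10010110110011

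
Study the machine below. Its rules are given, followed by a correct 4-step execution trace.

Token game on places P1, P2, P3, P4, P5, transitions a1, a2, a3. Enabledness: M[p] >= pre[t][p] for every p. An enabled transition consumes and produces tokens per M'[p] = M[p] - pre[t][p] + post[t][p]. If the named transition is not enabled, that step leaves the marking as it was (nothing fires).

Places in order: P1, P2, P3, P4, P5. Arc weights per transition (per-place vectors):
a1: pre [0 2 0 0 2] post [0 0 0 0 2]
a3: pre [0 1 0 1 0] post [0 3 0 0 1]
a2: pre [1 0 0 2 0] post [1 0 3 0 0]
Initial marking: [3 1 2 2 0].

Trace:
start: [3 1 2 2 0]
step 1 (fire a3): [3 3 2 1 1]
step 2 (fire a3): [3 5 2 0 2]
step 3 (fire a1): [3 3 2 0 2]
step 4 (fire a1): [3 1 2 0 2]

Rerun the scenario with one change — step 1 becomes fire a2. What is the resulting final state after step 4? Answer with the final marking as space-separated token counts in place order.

(re-executing from step 1 with the substitution; state before step 1: [3 1 2 2 0])
step 1 (fire a2): [3 1 5 0 0]
step 2 (fire a3): [3 1 5 0 0]
step 3 (fire a1): [3 1 5 0 0]
step 4 (fire a1): [3 1 5 0 0]

3 1 5 0 0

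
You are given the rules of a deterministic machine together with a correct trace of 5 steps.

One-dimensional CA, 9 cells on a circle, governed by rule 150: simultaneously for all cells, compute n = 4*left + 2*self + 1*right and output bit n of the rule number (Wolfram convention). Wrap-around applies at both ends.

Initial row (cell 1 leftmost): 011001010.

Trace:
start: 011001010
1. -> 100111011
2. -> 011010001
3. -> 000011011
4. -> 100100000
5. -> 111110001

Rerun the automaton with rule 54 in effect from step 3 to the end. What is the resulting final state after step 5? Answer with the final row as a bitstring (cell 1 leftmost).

(re-executing steps 3..5 under rule 54; state before step 3: 011010001)
3. -> 100111011
4. -> 011000100
5. -> 100101110

100101110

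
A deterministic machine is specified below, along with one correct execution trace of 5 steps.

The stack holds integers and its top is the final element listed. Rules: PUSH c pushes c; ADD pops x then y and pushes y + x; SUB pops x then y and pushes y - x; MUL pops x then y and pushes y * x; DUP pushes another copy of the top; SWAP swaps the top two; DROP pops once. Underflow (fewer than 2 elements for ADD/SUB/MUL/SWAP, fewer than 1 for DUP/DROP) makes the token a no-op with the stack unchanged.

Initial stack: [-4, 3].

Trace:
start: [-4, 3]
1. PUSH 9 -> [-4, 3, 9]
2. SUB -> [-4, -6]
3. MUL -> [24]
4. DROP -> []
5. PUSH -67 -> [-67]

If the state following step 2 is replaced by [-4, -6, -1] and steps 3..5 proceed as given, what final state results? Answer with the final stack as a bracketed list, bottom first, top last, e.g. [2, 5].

[-4, -67]

state after step 2 := [-4, -6, -1]
3. MUL -> [-4, 6]
4. DROP -> [-4]
5. PUSH -67 -> [-4, -67]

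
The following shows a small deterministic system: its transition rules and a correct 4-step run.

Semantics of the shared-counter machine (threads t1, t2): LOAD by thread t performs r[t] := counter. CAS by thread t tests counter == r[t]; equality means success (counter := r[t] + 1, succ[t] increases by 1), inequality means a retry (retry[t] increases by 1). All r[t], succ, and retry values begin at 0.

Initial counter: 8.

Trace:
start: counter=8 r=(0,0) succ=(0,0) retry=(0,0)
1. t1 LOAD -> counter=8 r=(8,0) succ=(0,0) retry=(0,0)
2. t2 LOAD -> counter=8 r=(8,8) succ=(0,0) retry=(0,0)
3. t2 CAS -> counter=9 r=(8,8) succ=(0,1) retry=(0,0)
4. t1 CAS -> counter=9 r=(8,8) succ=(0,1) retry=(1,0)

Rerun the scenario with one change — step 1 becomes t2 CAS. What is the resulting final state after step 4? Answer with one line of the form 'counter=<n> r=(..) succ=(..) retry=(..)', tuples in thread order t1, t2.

counter=9 r=(0,8) succ=(0,1) retry=(1,1)

(re-executing from step 1 with the substitution; state before step 1: counter=8 r=(0,0) succ=(0,0) retry=(0,0))
1. t2 CAS -> counter=8 r=(0,0) succ=(0,0) retry=(0,1)
2. t2 LOAD -> counter=8 r=(0,8) succ=(0,0) retry=(0,1)
3. t2 CAS -> counter=9 r=(0,8) succ=(0,1) retry=(0,1)
4. t1 CAS -> counter=9 r=(0,8) succ=(0,1) retry=(1,1)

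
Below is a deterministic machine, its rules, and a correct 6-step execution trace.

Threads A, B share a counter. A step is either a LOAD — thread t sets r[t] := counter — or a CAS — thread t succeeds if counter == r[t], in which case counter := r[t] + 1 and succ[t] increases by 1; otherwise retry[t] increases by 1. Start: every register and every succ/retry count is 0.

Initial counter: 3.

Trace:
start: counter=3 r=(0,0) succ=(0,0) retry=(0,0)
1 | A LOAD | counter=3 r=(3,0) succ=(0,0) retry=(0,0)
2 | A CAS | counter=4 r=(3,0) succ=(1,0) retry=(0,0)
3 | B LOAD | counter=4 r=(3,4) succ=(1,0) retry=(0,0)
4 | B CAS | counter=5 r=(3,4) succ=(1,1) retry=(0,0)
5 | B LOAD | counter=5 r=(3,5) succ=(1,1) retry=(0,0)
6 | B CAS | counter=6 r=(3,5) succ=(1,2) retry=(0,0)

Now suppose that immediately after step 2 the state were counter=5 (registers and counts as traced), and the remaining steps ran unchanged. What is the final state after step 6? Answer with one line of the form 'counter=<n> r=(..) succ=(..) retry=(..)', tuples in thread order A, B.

state after step 2 := counter=5 r=(3,0) succ=(1,0) retry=(0,0)
3 | B LOAD | counter=5 r=(3,5) succ=(1,0) retry=(0,0)
4 | B CAS | counter=6 r=(3,5) succ=(1,1) retry=(0,0)
5 | B LOAD | counter=6 r=(3,6) succ=(1,1) retry=(0,0)
6 | B CAS | counter=7 r=(3,6) succ=(1,2) retry=(0,0)

counter=7 r=(3,6) succ=(1,2) retry=(0,0)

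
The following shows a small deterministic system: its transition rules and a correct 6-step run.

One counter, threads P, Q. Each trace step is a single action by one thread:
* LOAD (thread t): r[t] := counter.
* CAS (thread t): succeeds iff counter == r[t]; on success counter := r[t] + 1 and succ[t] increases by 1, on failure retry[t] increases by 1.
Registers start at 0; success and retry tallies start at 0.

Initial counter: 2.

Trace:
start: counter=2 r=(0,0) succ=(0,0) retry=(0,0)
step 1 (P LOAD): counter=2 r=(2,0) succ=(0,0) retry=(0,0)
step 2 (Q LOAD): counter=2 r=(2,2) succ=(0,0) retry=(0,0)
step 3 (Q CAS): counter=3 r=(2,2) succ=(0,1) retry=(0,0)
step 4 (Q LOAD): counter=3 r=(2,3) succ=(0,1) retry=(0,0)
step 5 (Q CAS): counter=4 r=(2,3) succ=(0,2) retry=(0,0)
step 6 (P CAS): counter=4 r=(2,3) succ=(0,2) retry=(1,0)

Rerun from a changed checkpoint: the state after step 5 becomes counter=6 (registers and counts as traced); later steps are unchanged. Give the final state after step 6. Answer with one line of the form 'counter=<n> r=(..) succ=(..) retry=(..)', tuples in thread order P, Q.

state after step 5 := counter=6 r=(2,3) succ=(0,2) retry=(0,0)
step 6 (P CAS): counter=6 r=(2,3) succ=(0,2) retry=(1,0)

counter=6 r=(2,3) succ=(0,2) retry=(1,0)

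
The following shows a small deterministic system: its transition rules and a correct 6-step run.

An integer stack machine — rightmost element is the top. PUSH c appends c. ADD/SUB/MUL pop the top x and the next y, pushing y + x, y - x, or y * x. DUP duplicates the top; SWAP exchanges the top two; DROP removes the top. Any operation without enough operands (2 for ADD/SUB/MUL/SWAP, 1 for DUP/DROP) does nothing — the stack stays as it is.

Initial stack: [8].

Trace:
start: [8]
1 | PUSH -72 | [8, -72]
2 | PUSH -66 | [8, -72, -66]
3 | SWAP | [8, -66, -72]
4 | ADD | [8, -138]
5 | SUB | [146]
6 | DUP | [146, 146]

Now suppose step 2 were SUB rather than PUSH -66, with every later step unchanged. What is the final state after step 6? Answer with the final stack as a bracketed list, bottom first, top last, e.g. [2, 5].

(re-executing from step 2 with the substitution; state before step 2: [8, -72])
2 | SUB | [80]
3 | SWAP | [80]
4 | ADD | [80]
5 | SUB | [80]
6 | DUP | [80, 80]

[80, 80]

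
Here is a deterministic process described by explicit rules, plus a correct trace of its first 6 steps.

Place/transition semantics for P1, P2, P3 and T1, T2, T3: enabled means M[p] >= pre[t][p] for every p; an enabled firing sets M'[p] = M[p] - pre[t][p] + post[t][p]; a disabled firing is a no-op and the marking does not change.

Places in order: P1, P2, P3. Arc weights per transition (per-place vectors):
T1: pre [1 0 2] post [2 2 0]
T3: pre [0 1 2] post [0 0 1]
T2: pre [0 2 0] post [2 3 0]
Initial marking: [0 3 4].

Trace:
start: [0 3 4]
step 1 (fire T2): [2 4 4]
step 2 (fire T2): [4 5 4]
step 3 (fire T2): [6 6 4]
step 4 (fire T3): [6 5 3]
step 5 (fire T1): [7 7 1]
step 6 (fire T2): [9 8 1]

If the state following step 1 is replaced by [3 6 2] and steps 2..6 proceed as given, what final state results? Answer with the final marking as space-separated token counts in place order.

9 8 1

state after step 1 := [3 6 2]
step 2 (fire T2): [5 7 2]
step 3 (fire T2): [7 8 2]
step 4 (fire T3): [7 7 1]
step 5 (fire T1): [7 7 1]
step 6 (fire T2): [9 8 1]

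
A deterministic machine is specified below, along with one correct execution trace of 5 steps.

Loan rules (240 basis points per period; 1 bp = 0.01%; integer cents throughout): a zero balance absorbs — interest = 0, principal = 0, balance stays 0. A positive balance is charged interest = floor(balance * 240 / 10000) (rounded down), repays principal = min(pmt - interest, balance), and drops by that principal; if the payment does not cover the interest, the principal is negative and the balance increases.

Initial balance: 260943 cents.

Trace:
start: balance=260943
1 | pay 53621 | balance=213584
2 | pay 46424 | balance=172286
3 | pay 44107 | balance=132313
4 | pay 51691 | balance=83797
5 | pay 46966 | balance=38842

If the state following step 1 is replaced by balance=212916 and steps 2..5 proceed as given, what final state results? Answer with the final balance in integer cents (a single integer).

state after step 1 := balance=212916
2 | pay 46424 | balance=171601
3 | pay 44107 | balance=131612
4 | pay 51691 | balance=83079
5 | pay 46966 | balance=38106

38106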